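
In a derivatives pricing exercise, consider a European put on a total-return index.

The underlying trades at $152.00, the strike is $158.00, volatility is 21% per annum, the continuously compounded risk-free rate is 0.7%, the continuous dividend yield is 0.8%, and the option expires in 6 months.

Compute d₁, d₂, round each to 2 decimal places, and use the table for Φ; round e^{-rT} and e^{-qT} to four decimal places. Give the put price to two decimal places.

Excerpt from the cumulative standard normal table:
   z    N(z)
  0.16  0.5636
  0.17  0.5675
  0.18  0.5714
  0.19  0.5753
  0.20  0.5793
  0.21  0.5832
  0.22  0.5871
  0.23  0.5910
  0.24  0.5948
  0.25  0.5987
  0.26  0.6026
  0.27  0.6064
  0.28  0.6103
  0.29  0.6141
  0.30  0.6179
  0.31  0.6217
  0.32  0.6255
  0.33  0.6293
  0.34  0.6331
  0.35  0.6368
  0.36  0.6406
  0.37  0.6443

T = 0.5;  σ√T = 0.1485
ln(S/K) + (r − q + σ²/2)T = ln(152/158) + (0.007 − 0.008 + 0.21²/2)·0.5 = -0.0387 + 0.0105 = -0.0282
d₁ = -0.0282 / 0.1485 = -0.1898 ⇒ -0.19
d₂ = d₁ − σ√T = -0.1898 − 0.1485 = -0.3383 ⇒ -0.34
exp(−qT) = exp(−0.008·0.5) = 0.9960;  exp(−rT) = exp(−0.007·0.5) = 0.9965
P = 158·0.9965·N(0.34) − 152·0.9960·N(0.19) = 158·0.9965·0.6331 − 152·0.9960·0.5753 = 99.6797 − 87.0958 = 12.5839

$12.58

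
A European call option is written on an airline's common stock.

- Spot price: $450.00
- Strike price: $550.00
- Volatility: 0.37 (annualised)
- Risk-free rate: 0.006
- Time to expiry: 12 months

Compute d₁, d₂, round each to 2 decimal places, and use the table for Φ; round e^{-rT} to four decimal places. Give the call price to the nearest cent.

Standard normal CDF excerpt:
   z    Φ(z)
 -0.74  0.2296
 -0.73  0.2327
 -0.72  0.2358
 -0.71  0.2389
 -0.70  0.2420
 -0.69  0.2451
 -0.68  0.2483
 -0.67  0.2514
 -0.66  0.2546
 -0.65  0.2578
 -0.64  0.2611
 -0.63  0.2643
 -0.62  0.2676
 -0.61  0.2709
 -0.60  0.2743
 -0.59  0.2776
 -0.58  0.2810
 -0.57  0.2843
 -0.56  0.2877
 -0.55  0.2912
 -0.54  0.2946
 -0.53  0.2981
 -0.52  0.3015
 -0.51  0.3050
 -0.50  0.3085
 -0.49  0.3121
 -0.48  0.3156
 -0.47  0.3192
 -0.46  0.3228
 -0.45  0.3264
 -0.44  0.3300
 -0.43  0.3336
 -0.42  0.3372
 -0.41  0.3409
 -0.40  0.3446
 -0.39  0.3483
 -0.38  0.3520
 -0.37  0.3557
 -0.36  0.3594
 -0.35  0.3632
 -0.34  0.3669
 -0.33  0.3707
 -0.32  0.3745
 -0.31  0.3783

$34.50

σ√T = 0.37 × 1.0000 = 0.3700
ln(S/K) + (r + σ²/2)T = ln(450/550) + (0.006 + 0.37²/2)·1 = -0.2007 + 0.0745 = -0.1262
d₁ = -0.1262 / 0.3700 = -0.3411 ⇒ -0.34
d₂ = d₁ − σ√T = -0.3411 − 0.3700 = -0.7111 ⇒ -0.71
exp(−rT) = exp(−0.006·1) = 0.9940
C = 450·N(-0.34) − 550·0.9940·N(-0.71) = 450·0.3669 − 550·0.9940·0.2389 = 165.1050 − 130.6066 = 34.4984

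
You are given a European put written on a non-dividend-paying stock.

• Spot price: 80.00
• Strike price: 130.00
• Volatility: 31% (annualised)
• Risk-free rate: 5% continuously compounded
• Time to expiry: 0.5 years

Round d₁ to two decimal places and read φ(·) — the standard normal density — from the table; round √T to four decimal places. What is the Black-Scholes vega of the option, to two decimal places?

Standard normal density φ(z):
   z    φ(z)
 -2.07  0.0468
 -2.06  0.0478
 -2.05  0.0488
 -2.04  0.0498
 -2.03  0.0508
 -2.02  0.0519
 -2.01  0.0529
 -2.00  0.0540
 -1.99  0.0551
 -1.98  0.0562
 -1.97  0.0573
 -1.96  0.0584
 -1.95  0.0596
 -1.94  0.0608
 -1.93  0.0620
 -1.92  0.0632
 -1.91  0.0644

σ√T = 0.31·√0.5 = 0.2192
d₁ = [ln(80/130) + (0.05 + ½·0.31²)·0.5] / (σ√T) = (-0.4855 + 0.0490) / 0.2192 = -1.9912 → -1.99
√T = √0.5 = 0.7071
φ(d₁) = φ(-1.99) = 0.0551
vega = S·φ(d₁)·√T = 80·0.0551·0.7071 = 3.1169

3.12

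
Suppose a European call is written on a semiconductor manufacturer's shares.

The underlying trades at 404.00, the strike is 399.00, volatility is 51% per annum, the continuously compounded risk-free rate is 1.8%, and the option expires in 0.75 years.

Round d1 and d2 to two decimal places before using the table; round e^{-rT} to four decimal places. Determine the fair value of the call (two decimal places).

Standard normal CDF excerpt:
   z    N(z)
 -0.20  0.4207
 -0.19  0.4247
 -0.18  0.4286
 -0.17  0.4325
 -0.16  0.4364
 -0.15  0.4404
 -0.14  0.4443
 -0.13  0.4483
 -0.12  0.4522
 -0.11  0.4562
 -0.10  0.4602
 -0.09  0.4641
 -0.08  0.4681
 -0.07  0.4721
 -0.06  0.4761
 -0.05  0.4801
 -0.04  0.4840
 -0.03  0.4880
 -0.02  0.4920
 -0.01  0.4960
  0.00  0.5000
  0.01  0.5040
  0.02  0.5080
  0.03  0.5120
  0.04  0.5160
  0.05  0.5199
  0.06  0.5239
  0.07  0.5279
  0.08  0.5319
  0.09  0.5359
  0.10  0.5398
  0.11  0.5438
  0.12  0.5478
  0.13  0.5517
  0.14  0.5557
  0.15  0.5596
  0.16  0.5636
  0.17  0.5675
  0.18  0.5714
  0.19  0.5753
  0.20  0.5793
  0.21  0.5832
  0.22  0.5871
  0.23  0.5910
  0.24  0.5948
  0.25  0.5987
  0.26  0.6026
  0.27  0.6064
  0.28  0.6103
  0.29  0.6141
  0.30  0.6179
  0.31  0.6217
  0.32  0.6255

σ√T = 0.51 × 0.8660 = 0.4417
ln(S/K) + (r + σ²/2)T = ln(404/399) + (0.018 + 0.51²/2)·0.75 = 0.0125 + 0.1110 = 0.1235
d₁ = 0.1235 / 0.4417 = 0.2796 ⇒ 0.28
d₂ = d₁ − σ√T = 0.2796 − 0.4417 = -0.1621 ⇒ -0.16
e^(−rT) = e^(−0.018·0.75) = 0.9866
N(d₁) = N(0.28) = 0.6103;  N(d₂) = N(-0.16) = 0.4364
C = 404·0.6103 − 399·0.9866·0.4364 = 246.5612 − 171.7903 = 74.7709

74.77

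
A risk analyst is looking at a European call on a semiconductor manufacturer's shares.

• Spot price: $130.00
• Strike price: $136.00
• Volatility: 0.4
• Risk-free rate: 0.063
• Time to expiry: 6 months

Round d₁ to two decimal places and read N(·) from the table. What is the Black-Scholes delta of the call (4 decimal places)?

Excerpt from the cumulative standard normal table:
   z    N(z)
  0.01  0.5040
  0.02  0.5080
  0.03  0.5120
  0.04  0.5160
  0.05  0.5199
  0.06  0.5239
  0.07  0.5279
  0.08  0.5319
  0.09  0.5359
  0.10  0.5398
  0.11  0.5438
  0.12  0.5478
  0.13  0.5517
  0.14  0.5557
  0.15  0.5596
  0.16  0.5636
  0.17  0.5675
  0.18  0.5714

T = 0.5;  σ√T = 0.2828
d₁ = [ln(130/136) + (0.063 + ½·0.4²)·0.5] / (σ√T) = (-0.0451 + 0.0715) / 0.2828 = 0.0933 which rounds to 0.09
N(d₁) = N(0.09) = 0.5359
Δ_call = N(d₁) = 0.5359

0.5359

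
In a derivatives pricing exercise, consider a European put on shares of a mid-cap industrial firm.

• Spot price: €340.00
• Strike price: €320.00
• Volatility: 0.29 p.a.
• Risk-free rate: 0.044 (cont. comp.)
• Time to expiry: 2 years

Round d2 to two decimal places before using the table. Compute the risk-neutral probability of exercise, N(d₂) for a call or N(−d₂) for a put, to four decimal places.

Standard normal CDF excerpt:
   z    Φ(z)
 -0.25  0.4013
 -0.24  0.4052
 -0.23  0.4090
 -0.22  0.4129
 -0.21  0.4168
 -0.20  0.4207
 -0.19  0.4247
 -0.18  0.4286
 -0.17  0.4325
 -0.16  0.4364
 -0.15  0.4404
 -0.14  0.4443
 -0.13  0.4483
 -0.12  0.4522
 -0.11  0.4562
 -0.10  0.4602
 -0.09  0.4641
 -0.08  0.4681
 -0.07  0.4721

0.4364

σ√T = 0.29 × 1.4142 = 0.4101
d₁ = [ln(340/320) + (0.044 + ½·0.29²)·2] / (σ√T) = (0.0606 + 0.1721) / 0.4101 = 0.5675 → 0.57
d₂ = 0.5675 − 0.4101 = 0.1573 → 0.16
Pr(exercise) under Q = N(−d₂) = N(-0.16) = 0.4364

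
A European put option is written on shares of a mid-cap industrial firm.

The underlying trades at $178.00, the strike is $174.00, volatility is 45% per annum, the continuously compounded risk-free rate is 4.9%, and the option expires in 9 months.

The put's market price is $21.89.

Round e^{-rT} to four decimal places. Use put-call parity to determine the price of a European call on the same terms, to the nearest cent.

e^(−rT) = e^(−0.049·0.75) = 0.9639
Put-call parity: C − P = S − K·e^(−rT) = 178 − 174·0.9639 = 178 − 167.7186 = 10.2814
C = P + (C − P) = 21.89 + (10.2814) = 32.1714

$32.17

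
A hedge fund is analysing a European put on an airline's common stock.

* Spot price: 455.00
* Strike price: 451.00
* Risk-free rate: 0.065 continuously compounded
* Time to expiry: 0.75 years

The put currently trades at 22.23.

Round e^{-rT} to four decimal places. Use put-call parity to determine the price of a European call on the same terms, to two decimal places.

47.70

exp(−rT) = exp(−0.065·0.75) = 0.9524
Put-call parity: C − P = S − K·e^(−rT) = 455 − 451·0.9524 = 455 − 429.5324 = 25.4676
C = P + (C − P) = 22.23 + (25.4676) = 47.6976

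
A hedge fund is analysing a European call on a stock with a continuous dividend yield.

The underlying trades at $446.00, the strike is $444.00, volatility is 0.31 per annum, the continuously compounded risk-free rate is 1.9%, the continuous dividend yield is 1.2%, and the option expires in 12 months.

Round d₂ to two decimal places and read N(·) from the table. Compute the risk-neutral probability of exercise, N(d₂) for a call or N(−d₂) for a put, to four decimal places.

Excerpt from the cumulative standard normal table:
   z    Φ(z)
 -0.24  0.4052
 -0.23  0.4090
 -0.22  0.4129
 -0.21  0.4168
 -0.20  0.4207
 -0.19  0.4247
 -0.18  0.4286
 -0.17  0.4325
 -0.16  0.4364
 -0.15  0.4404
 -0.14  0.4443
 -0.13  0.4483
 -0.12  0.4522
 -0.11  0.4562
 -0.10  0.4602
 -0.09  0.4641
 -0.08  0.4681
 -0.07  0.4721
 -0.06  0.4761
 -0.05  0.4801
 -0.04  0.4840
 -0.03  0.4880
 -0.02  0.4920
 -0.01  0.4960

0.4522

T = 1;  σ√T = 0.3100
d₁ = [ln(446/444) + (0.019 − 0.012 + 0.31²/2)·1] / 0.3100 = [0.0045 + 0.0551] / 0.3100 = 0.1921 ≈ 0.19
d₂ = d₁ − σ√T = 0.1921 − 0.3100 = -0.1179 ≈ -0.12
Pr(exercise) under Q = N(d₂) = 0.4522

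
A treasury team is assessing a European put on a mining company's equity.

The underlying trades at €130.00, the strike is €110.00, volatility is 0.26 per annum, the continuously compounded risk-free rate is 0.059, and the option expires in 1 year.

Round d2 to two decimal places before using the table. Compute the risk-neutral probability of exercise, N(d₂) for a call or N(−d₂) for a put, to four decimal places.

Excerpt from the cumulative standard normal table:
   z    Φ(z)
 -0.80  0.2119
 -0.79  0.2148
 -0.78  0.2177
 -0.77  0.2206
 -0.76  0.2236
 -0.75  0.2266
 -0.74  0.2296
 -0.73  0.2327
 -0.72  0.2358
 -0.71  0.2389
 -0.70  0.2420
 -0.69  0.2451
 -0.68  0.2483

0.2296

T = 1;  σ√T = 0.2600
d₁ = [ln(130/110) + (0.059 + 0.26²/2)·1] / 0.2600 = [0.1671 + 0.0928] / 0.2600 = 0.9994 → 1.00
d₂ = d₁ − σ√T = 0.9994 − 0.2600 = 0.7394 → 0.74
Risk-neutral Pr[S_T < K] = N(−d₂) = N(-0.74) = 0.2296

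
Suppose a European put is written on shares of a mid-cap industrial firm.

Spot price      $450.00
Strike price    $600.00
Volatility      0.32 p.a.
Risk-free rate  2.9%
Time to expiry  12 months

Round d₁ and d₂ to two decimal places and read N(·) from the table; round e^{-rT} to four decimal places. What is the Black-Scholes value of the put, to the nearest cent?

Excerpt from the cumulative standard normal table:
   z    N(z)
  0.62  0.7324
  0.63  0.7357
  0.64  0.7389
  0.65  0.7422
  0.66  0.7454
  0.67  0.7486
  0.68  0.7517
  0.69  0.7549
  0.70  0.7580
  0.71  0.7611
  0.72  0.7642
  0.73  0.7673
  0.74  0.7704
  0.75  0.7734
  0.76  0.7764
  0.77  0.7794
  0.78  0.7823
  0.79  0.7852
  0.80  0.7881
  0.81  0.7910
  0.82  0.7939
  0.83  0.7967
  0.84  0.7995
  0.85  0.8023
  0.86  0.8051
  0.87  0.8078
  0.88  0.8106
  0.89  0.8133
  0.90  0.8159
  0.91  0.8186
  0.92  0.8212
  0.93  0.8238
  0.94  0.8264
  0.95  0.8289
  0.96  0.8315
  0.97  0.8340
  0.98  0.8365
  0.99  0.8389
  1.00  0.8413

σ√T = 0.32 × 1.0000 = 0.3200
d₁ = [ln(450/600) + (0.029 + ½·0.32²)·1] / (σ√T) = (-0.2877 + 0.0802) / 0.3200 = -0.6484 which rounds to -0.65
d₂ = -0.6484 − 0.3200 = -0.9684 which rounds to -0.97
exp(−rT) = exp(−0.029·1) = 0.9714
P = 600·0.9714·N(0.97) − 450·N(0.65) = 600·0.9714·0.8340 − 450·0.7422 = 486.0886 − 333.9900 = 152.0986

$152.10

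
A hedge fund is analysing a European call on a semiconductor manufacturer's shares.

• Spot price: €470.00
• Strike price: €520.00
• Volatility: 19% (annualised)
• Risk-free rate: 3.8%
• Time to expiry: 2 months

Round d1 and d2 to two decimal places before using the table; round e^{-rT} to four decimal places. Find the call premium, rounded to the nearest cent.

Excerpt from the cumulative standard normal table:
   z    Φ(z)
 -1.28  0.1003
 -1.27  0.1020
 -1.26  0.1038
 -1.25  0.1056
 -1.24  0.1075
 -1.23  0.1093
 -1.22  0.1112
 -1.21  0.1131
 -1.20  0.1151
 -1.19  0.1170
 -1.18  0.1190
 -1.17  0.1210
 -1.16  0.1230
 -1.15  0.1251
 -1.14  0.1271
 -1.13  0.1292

€2.29

T = 0.1667;  σ√T = 0.0776
d₁ = [ln(470/520) + (0.038 + 0.19²/2)·0.1667] / 0.0776 = [-0.1011 + 0.0093] / 0.0776 = -1.1829 which rounds to -1.18
d₂ = d₁ − σ√T = -1.1829 − 0.0776 = -1.2605 which rounds to -1.26
exp(−rT) = exp(−0.038·0.1667) = 0.9937
N(d₁) = N(-1.18) = 0.1190;  N(d₂) = N(-1.26) = 0.1038
C = 470·0.1190 − 520·0.9937·0.1038 = 55.9300 − 53.6360 = 2.2940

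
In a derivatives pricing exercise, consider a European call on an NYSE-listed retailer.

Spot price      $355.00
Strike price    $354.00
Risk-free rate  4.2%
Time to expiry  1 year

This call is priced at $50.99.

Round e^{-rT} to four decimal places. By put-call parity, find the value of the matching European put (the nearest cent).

$35.44

exp(−rT) = exp(−0.042·1) = 0.9589
Put-call parity: C − P = S − K·e^(−rT) = 355 − 354·0.9589 = 355 − 339.4506 = 15.5494
P = C − (C − P) = 50.99 − (15.5494) = 35.4406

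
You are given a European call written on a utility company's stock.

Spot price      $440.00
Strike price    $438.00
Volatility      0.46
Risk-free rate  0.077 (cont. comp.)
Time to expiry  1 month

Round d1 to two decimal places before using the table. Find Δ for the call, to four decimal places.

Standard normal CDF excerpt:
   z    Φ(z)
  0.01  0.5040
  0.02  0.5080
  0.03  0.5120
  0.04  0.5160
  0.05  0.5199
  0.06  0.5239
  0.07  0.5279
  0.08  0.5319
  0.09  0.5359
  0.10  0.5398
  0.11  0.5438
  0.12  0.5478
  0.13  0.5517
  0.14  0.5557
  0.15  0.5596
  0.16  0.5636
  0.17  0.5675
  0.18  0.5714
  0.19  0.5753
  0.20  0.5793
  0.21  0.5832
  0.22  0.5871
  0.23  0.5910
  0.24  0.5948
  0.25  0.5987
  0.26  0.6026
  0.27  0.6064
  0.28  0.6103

T = 0.08333;  σ√T = 0.1328
d₁ = [ln(440/438) + (0.077 + ½·0.46²)·0.08333] / (σ√T) = (0.0046 + 0.0152) / 0.1328 = 0.1490 ⇒ 0.15
N(d₁) = N(0.15) = 0.5596
Δ_call = N(d₁) = 0.5596

0.5596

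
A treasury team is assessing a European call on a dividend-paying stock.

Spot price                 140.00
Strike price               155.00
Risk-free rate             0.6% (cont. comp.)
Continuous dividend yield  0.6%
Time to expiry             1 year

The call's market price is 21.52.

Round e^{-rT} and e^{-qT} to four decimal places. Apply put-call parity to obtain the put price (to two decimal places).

36.43

e^(−qT) = e^(−0.006·1) = 0.9940;  e^(−rT) = e^(−0.006·1) = 0.9940
Put-call parity: C − P = S·e^(−qT) − K·e^(−rT) = 140·0.9940 − 155·0.9940 = 139.1600 − 154.0700 = -14.9100
P = C − (C − P) = 21.52 − (-14.9100) = 36.4300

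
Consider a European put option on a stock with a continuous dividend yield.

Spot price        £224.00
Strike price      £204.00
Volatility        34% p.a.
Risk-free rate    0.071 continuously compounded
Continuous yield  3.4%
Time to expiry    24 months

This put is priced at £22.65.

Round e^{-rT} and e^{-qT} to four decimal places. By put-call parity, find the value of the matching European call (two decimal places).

e^(−qT) = e^(−0.034·2) = 0.9343;  e^(−rT) = e^(−0.071·2) = 0.8676
Put-call parity: C − P = S·e^(−qT) − K·e^(−rT) = 224·0.9343 − 204·0.8676 = 209.2832 − 176.9904 = 32.2928
C = P + (C − P) = 22.65 + (32.2928) = 54.9428

£54.94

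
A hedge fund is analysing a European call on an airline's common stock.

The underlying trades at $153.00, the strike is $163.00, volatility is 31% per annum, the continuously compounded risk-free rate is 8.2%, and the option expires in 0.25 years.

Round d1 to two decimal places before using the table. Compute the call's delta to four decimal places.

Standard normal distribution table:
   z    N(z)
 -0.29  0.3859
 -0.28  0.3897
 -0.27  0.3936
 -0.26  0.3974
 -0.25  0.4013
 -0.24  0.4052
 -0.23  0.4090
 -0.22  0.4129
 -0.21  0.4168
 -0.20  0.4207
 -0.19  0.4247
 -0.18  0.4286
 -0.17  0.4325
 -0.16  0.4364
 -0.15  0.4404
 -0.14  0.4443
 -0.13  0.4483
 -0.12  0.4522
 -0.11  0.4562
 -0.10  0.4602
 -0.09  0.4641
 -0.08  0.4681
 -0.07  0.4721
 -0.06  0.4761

0.4207

σ√T = 0.31·√0.25 = 0.1550
ln(S/K) + (r + σ²/2)T = ln(153/163) + (0.082 + 0.31²/2)·0.25 = -0.0633 + 0.0325 = -0.0308
d₁ = -0.0308 / 0.1550 = -0.1987 which rounds to -0.20
N(d₁) = N(-0.20) = 0.4207
Δ_call = N(d₁) = 0.4207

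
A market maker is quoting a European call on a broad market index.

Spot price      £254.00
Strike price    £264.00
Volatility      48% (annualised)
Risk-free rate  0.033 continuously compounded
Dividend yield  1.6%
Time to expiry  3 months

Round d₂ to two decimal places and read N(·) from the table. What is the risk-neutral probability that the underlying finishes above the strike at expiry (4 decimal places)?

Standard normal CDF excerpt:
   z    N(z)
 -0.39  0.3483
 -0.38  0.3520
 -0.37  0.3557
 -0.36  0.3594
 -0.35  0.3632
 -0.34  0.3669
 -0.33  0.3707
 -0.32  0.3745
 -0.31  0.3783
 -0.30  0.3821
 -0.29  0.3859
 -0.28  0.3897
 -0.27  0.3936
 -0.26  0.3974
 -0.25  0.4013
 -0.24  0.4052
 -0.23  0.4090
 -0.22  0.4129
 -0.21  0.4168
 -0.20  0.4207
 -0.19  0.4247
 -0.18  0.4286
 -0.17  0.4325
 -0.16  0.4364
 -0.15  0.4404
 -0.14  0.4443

σ√T = 0.48·√0.25 = 0.2400
d₁ = [ln(254/264) + (0.033 − 0.016 + 0.48²/2)·0.25] / 0.2400 = [-0.0386 + 0.0330] / 0.2400 = -0.0232 which rounds to -0.02
d₂ = d₁ − σ√T = -0.0232 − 0.2400 = -0.2632 which rounds to -0.26
Risk-neutral Pr[S_T > K] = N(d₂) = N(-0.26) = 0.3974

0.3974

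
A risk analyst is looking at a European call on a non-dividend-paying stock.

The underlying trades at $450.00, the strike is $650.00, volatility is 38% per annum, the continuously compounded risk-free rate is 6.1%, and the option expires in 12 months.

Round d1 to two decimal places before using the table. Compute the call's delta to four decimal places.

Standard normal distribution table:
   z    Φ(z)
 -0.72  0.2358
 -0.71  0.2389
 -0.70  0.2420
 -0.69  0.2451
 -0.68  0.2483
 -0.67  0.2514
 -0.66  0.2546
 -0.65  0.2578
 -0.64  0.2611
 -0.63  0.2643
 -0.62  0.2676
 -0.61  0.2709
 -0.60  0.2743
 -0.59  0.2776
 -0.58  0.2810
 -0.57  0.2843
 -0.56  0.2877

0.2676

σ√T = 0.38·√1 = 0.3800
d₁ = [ln(450/650) + (0.061 + ½·0.38²)·1] / (σ√T) = (-0.3677 + 0.1332) / 0.3800 = -0.6172 → -0.62
N(d₁) = N(-0.62) = 0.2676
Δ_call = N(d₁) = 0.2676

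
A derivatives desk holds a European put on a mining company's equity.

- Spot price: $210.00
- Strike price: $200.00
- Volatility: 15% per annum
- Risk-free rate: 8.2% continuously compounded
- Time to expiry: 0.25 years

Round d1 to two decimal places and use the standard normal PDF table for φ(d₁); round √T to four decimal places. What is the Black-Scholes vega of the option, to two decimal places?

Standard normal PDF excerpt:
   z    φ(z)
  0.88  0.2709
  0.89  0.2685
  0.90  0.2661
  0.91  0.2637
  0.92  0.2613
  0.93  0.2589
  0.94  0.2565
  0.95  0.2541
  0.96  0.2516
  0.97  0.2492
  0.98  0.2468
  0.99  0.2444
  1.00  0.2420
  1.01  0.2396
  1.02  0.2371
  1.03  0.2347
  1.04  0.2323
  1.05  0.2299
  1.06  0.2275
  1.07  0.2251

T = 0.25;  σ√T = 0.0750
ln(S/K) + (r + σ²/2)T = ln(210/200) + (0.082 + 0.15²/2)·0.25 = 0.0488 + 0.0233 = 0.0721
d₁ = 0.0721 / 0.0750 = 0.9614 which rounds to 0.96
√T = √0.25 = 0.5000
φ(d₁) = φ(0.96) = 0.2516
vega = S·φ(d₁)·√T = 210·0.2516·0.5000 = 26.4180
(Vega is the same for a European call and put with the same parameters.)

26.42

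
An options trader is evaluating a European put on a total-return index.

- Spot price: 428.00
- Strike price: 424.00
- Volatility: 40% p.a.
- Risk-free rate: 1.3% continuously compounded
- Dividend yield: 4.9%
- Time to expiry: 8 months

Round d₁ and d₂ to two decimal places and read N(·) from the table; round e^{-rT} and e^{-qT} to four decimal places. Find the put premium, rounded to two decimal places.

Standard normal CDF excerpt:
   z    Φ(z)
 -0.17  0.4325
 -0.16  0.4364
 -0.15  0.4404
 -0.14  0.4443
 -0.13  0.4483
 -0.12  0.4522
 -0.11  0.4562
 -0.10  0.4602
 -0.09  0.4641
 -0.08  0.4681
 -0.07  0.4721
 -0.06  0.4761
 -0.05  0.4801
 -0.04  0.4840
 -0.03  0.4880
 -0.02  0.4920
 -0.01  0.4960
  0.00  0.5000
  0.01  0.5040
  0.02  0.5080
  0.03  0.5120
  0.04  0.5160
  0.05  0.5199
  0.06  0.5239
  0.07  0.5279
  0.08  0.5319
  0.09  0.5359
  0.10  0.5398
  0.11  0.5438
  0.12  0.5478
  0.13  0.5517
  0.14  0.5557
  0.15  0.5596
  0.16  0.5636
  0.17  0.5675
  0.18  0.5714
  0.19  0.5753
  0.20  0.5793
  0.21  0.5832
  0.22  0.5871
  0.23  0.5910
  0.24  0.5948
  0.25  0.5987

T = 0.6667;  σ√T = 0.3266
d₁ = [ln(428/424) + (0.013 − 0.049 + 0.4²/2)·0.6667] / 0.3266 = [0.0094 + 0.0293] / 0.3266 = 0.1186 which rounds to 0.12
d₂ = d₁ − σ√T = 0.1186 − 0.3266 = -0.2080 which rounds to -0.21
exp(−qT) = exp(−0.049·0.6667) = 0.9679;  exp(−rT) = exp(−0.013·0.6667) = 0.9914
N(−d₂) = N(0.21) = 0.5832;  N(−d₁) = N(-0.12) = 0.4522
P = 424·0.9914·0.5832 − 428·0.9679·0.4522 = 245.1502 − 187.3289 = 57.8213

57.82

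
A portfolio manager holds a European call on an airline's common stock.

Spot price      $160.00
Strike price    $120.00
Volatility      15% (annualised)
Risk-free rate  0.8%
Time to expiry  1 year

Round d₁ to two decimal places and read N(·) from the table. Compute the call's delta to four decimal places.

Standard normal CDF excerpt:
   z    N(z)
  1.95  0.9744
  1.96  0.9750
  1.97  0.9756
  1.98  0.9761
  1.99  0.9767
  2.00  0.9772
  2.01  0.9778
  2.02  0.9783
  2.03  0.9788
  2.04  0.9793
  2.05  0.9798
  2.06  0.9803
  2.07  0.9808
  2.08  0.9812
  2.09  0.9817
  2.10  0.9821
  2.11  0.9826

0.9798

T = 1;  σ√T = 0.1500
ln(S/K) + (r + σ²/2)T = ln(160/120) + (0.008 + 0.15²/2)·1 = 0.2877 + 0.0192 = 0.3069
d₁ = 0.3069 / 0.1500 = 2.0462 ≈ 2.05
N(d₁) = N(2.05) = 0.9798
Δ_call = N(d₁) = 0.9798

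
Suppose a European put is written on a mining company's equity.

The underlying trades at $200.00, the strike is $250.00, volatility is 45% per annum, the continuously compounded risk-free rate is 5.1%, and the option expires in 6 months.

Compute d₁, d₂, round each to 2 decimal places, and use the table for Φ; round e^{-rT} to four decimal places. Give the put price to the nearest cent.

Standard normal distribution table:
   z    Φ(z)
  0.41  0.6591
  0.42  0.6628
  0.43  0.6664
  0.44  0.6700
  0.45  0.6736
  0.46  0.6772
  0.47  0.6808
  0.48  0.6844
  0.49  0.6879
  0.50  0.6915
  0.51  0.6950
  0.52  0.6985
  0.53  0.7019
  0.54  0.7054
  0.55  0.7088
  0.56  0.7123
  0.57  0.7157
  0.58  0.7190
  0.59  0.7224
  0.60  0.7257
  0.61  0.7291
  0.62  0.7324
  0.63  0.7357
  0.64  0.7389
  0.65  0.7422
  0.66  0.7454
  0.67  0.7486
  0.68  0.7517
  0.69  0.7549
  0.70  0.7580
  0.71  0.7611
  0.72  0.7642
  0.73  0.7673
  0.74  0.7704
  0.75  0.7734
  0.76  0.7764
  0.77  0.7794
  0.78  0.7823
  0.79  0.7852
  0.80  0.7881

σ√T = 0.45 × 0.7071 = 0.3182
d₁ = [ln(200/250) + (0.051 + 0.45²/2)·0.5] / 0.3182 = [-0.2231 + 0.0761] / 0.3182 = -0.4620 ≈ -0.46
d₂ = d₁ − σ√T = -0.4620 − 0.3182 = -0.7802 ≈ -0.78
exp(−rT) = exp(−0.051·0.5) = 0.9748
P = 250·0.9748·N(0.78) − 200·N(0.46) = 250·0.9748·0.7823 − 200·0.6772 = 190.6465 − 135.4400 = 55.2065

$55.21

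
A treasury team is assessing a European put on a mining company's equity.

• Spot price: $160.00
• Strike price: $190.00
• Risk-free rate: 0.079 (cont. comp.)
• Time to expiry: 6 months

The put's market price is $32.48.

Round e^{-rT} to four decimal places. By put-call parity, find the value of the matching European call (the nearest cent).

exp(−rT) = exp(−0.079·0.5) = 0.9613
Put-call parity: C − P = S − K·e^(−rT) = 160 − 190·0.9613 = 160 − 182.6470 = -22.6470
C = P + (C − P) = 32.48 + (-22.6470) = 9.8330

$9.83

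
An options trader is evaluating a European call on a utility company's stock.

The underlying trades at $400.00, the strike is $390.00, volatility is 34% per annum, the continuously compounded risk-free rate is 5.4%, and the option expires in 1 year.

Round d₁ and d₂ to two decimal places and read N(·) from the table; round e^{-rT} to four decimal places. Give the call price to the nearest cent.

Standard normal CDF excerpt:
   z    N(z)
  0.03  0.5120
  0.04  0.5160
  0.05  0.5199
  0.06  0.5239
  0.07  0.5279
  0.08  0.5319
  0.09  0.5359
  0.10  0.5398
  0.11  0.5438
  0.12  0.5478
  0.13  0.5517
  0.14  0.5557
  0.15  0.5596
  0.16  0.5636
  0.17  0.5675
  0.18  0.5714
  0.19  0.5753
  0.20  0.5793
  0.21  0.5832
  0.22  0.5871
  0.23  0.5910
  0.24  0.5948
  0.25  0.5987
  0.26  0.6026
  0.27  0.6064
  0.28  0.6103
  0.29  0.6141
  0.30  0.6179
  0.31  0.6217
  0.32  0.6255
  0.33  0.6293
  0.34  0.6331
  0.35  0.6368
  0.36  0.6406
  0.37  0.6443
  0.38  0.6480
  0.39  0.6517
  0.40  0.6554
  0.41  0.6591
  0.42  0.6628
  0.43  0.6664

T = 1;  σ√T = 0.3400
ln(S/K) + (r + σ²/2)T = ln(400/390) + (0.054 + 0.34²/2)·1 = 0.0253 + 0.1118 = 0.1371
d₁ = 0.1371 / 0.3400 = 0.4033 ≈ 0.40
d₂ = d₁ − σ√T = 0.4033 − 0.3400 = 0.0633 ≈ 0.06
exp(−rT) = exp(−0.054·1) = 0.9474
C = 400·N(0.40) − 390·0.9474·N(0.06) = 400·0.6554 − 390·0.9474·0.5239 = 262.1600 − 193.5737 = 68.5863

$68.59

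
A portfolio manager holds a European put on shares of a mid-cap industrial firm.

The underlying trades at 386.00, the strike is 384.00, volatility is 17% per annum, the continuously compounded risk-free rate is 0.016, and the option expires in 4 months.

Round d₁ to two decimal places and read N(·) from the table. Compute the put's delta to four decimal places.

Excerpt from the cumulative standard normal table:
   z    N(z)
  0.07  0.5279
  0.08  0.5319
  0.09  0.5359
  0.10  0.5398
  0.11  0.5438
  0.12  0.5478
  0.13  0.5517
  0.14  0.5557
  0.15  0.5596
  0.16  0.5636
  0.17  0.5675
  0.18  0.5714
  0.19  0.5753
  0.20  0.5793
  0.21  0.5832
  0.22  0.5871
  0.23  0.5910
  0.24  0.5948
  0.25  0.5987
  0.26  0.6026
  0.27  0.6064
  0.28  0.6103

-0.4364

σ√T = 0.17 × 0.5774 = 0.0981
d₁ = [ln(386/384) + (0.016 + 0.17²/2)·0.3333] / 0.0981 = [0.0052 + 0.0102] / 0.0981 = 0.1563 → 0.16
N(d₁) = N(0.16) = 0.5636
Δ_put = N(d₁) − 1 = 0.5636 − 1 = -0.4364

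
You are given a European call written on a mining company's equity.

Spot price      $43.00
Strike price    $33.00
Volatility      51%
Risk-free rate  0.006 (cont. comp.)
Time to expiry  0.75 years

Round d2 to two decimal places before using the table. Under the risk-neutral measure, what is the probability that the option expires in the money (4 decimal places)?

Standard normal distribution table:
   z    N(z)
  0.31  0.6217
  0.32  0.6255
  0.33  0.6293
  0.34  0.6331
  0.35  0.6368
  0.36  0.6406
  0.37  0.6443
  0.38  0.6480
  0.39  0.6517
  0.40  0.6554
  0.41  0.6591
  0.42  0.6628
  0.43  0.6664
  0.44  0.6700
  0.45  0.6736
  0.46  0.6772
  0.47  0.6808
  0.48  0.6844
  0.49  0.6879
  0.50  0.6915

0.6517

σ√T = 0.51 × 0.8660 = 0.4417
d₁ = [ln(43/33) + (0.006 + 0.51²/2)·0.75] / 0.4417 = [0.2647 + 0.1020] / 0.4417 = 0.8303 which rounds to 0.83
d₂ = d₁ − σ√T = 0.8303 − 0.4417 = 0.3886 which rounds to 0.39
Pr(exercise) under Q = N(d₂) = 0.6517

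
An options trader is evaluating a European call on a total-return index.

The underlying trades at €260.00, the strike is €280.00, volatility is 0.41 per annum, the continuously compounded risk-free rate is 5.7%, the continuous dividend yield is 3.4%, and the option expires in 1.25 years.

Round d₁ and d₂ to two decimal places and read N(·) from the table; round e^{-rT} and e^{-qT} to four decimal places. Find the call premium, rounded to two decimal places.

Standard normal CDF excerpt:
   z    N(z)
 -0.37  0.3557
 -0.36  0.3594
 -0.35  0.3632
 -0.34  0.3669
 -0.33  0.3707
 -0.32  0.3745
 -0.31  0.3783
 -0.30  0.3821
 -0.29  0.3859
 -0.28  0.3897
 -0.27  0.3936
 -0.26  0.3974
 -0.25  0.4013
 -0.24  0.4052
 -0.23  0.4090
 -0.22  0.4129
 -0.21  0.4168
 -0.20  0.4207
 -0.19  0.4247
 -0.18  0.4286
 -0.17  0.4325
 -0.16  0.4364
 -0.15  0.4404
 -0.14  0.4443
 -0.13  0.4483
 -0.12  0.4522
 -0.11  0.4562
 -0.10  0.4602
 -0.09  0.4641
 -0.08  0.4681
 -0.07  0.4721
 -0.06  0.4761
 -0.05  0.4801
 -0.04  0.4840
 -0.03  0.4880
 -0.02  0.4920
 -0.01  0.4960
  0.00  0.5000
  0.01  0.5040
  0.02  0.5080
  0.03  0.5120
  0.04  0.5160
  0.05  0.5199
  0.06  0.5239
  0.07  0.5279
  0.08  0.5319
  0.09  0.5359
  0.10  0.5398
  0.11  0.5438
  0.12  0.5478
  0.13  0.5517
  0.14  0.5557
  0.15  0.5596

T = 1.25;  σ√T = 0.4584
d₁ = [ln(260/280) + (0.057 − 0.034 + 0.41²/2)·1.25] / 0.4584 = [-0.0741 + 0.1338] / 0.4584 = 0.1302 ≈ 0.13
d₂ = d₁ − σ√T = 0.1302 − 0.4584 = -0.3281 ≈ -0.33
exp(−qT) = exp(−0.034·1.25) = 0.9584;  exp(−rT) = exp(−0.057·1.25) = 0.9312
C = 260·0.9584·N(0.13) − 280·0.9312·N(-0.33) = 260·0.9584·0.5517 − 280·0.9312·0.3707 = 137.4748 − 96.6548 = 40.8200

€40.82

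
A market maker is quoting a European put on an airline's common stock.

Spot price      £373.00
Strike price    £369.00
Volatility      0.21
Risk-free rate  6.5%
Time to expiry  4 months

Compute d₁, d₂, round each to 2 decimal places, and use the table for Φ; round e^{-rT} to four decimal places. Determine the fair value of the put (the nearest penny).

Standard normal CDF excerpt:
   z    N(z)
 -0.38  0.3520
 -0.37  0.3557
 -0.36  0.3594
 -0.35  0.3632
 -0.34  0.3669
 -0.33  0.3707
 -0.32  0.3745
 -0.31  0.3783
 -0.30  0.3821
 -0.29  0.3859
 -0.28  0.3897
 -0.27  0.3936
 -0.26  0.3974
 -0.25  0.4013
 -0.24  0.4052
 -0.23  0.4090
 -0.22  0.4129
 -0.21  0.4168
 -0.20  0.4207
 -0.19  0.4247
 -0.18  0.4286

σ√T = 0.21·√0.3333 = 0.1212
ln(S/K) + (r + σ²/2)T = ln(373/369) + (0.065 + 0.21²/2)·0.3333 = 0.0108 + 0.0290 = 0.0398
d₁ = 0.0398 / 0.1212 = 0.3283 ≈ 0.33
d₂ = d₁ − σ√T = 0.3283 − 0.1212 = 0.2070 ≈ 0.21
e^(−rT) = e^(−0.065·0.3333) = 0.9786
N(−d₂) = N(-0.21) = 0.4168;  N(−d₁) = N(-0.33) = 0.3707
P = 369·0.9786·0.4168 − 373·0.3707 = 150.5079 − 138.2711 = 12.2368

£12.24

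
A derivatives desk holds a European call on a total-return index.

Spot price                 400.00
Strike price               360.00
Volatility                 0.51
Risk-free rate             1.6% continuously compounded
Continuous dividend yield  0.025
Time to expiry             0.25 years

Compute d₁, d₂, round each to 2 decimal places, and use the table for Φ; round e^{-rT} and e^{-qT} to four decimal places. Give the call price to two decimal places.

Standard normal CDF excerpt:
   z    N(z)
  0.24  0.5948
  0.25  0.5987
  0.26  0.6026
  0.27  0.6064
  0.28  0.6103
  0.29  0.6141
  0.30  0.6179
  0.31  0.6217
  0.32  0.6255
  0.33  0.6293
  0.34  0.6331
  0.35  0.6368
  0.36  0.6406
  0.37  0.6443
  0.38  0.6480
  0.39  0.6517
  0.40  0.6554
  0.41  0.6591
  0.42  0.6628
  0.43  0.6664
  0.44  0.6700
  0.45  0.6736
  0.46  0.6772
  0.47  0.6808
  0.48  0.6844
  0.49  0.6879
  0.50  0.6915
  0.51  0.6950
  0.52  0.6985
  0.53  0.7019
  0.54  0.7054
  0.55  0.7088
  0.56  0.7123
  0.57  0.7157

T = 0.25;  σ√T = 0.2550
d₁ = [ln(400/360) + (0.016 − 0.025 + ½·0.51²)·0.25] / (σ√T) = (0.1054 + 0.0303) / 0.2550 = 0.5319 ⇒ 0.53
d₂ = 0.5319 − 0.2550 = 0.2769 ⇒ 0.28
exp(−qT) = exp(−0.025·0.25) = 0.9938;  exp(−rT) = exp(−0.016·0.25) = 0.9960
N(d₁) = N(0.53) = 0.7019;  N(d₂) = N(0.28) = 0.6103
C = 400·0.9938·0.7019 − 360·0.9960·0.6103 = 279.0193 − 218.8292 = 60.1901

60.19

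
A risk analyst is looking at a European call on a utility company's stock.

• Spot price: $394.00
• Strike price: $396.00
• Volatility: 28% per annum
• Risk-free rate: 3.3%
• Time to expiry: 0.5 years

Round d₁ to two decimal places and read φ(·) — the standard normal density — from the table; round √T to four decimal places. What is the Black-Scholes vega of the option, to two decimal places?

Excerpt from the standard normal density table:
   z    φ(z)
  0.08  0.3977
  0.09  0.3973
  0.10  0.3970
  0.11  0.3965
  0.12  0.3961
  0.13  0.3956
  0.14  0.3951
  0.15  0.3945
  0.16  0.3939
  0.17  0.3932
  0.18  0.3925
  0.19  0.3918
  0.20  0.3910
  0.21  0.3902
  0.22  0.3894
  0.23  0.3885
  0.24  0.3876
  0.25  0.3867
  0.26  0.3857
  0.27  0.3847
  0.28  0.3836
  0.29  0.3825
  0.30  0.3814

109.74

σ√T = 0.28 × 0.7071 = 0.1980
d₁ = [ln(394/396) + (0.033 + 0.28²/2)·0.5] / 0.1980 = [-0.0051 + 0.0361] / 0.1980 = 0.1568 → 0.16
√T = √0.5 = 0.7071
φ(d₁) = φ(0.16) = 0.3939
vega = S·φ(d₁)·√T = 394·0.3939·0.7071 = 109.7395
(The put has the same vega.)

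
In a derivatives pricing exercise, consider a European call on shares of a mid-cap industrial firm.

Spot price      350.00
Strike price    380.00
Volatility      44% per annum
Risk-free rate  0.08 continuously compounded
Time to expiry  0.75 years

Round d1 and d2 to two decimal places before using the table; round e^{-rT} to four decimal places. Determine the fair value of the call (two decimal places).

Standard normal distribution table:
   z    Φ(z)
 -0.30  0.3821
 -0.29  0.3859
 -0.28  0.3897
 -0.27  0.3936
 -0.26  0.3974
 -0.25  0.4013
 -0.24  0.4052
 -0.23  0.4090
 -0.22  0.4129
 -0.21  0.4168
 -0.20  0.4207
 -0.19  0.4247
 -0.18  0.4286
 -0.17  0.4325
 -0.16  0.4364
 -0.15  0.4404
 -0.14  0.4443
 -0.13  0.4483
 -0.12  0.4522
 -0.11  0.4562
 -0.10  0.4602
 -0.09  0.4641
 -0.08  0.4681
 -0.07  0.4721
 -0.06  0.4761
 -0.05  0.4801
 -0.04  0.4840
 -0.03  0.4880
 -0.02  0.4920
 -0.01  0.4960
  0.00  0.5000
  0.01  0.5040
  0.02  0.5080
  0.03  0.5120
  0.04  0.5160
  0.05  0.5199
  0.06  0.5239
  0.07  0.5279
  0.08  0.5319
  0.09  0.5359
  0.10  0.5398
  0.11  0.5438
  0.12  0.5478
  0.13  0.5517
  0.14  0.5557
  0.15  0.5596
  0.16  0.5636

σ√T = 0.44·√0.75 = 0.3811
d₁ = [ln(350/380) + (0.08 + 0.44²/2)·0.75] / 0.3811 = [-0.0822 + 0.1326] / 0.3811 = 0.1322 ≈ 0.13
d₂ = d₁ − σ√T = 0.1322 − 0.3811 = -0.2489 ≈ -0.25
e^(−rT) = e^(−0.08·0.75) = 0.9418
N(d₁) = N(0.13) = 0.5517;  N(d₂) = N(-0.25) = 0.4013
C = 350·0.5517 − 380·0.9418·0.4013 = 193.0950 − 143.6188 = 49.4762

49.48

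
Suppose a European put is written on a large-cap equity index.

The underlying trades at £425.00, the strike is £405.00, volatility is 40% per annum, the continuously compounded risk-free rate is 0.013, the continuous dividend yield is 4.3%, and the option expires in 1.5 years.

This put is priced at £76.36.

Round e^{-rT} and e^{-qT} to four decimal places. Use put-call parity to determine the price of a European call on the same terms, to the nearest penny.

£77.61

e^(−qT) = e^(−0.043·1.5) = 0.9375;  e^(−rT) = e^(−0.013·1.5) = 0.9807
Put-call parity: C − P = S·e^(−qT) − K·e^(−rT) = 425·0.9375 − 405·0.9807 = 398.4375 − 397.1835 = 1.2540
C = P + (C − P) = 76.36 + (1.2540) = 77.6140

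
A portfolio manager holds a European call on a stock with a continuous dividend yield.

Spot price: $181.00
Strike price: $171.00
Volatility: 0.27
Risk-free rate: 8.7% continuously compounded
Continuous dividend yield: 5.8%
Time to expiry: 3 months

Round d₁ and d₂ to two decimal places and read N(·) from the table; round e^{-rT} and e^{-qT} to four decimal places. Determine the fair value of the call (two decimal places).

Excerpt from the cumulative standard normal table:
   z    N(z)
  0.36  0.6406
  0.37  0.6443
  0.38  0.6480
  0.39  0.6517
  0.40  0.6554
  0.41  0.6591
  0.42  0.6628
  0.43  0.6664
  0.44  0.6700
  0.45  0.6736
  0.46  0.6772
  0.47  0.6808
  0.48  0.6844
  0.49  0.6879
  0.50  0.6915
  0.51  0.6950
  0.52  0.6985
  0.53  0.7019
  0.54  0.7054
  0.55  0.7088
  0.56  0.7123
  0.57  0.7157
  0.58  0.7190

σ√T = 0.27 × 0.5000 = 0.1350
ln(S/K) + (r − q + σ²/2)T = ln(181/171) + (0.087 − 0.058 + 0.27²/2)·0.25 = 0.0568 + 0.0164 = 0.0732
d₁ = 0.0732 / 0.1350 = 0.5422 which rounds to 0.54
d₂ = d₁ − σ√T = 0.5422 − 0.1350 = 0.4072 which rounds to 0.41
exp(−qT) = exp(−0.058·0.25) = 0.9856;  exp(−rT) = exp(−0.087·0.25) = 0.9785
N(d₁) = N(0.54) = 0.7054;  N(d₂) = N(0.41) = 0.6591
C = 181·0.9856·0.7054 − 171·0.9785·0.6591 = 125.8388 − 110.2829 = 15.5559

$15.56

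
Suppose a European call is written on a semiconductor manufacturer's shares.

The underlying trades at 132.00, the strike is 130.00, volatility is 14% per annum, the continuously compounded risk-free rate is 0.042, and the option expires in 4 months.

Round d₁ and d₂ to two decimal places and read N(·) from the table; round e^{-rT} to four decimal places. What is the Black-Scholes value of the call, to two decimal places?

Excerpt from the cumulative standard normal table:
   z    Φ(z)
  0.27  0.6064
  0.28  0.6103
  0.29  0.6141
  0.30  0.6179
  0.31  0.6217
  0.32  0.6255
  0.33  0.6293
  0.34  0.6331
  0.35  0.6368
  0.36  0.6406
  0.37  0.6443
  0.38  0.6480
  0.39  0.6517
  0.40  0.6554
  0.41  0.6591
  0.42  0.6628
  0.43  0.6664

6.33

σ√T = 0.14 × 0.5774 = 0.0808
ln(S/K) + (r + σ²/2)T = ln(132/130) + (0.042 + 0.14²/2)·0.3333 = 0.0153 + 0.0173 = 0.0325
d₁ = 0.0325 / 0.0808 = 0.4025 → 0.40
d₂ = d₁ − σ√T = 0.4025 − 0.0808 = 0.3217 → 0.32
e^(−rT) = e^(−0.042·0.3333) = 0.9861
N(d₁) = N(0.40) = 0.6554;  N(d₂) = N(0.32) = 0.6255
C = 132·0.6554 − 130·0.9861·0.6255 = 86.5128 − 80.1847 = 6.3281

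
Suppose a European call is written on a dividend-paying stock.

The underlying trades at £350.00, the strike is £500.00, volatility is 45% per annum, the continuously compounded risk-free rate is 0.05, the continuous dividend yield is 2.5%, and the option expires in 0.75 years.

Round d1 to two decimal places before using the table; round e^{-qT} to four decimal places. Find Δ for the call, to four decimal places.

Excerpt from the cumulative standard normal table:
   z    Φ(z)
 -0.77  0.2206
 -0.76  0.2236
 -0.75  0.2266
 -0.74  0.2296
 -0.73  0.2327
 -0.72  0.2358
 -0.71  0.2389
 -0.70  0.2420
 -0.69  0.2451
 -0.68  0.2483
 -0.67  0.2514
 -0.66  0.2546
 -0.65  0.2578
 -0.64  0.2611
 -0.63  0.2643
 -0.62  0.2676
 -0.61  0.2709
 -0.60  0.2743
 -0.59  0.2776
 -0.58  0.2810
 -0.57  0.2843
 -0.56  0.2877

0.2467

σ√T = 0.45 × 0.8660 = 0.3897
d₁ = [ln(350/500) + (0.05 − 0.025 + 0.45²/2)·0.75] / 0.3897 = [-0.3567 + 0.0947] / 0.3897 = -0.6723 which rounds to -0.67
N(d₁) = N(-0.67) = 0.2514
Δ_call = exp(−qT)·N(d₁) = 0.9814·0.2514 = 0.2467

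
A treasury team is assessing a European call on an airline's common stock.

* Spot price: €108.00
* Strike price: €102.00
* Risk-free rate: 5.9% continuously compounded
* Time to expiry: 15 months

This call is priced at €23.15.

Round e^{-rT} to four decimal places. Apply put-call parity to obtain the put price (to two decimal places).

exp(−rT) = exp(−0.059·1.25) = 0.9289
Put-call parity: C − P = S − K·e^(−rT) = 108 − 102·0.9289 = 108 − 94.7478 = 13.2522
P = C − (C − P) = 23.15 − (13.2522) = 9.8978

€9.90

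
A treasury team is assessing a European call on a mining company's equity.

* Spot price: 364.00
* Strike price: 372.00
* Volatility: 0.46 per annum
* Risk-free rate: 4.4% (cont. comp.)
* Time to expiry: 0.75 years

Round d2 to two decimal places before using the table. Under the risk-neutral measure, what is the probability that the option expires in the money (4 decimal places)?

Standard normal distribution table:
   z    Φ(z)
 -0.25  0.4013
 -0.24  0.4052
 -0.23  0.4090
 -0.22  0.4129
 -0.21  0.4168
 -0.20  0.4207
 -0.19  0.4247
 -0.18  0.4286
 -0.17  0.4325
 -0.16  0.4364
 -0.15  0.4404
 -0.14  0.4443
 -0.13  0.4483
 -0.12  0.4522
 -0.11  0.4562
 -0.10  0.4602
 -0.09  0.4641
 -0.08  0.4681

T = 0.75;  σ√T = 0.3984
d₁ = [ln(364/372) + (0.044 + 0.46²/2)·0.75] / 0.3984 = [-0.0217 + 0.1123] / 0.3984 = 0.2275 ⇒ 0.23
d₂ = d₁ − σ√T = 0.2275 − 0.3984 = -0.1709 ⇒ -0.17
Risk-neutral Pr[S_T > K] = N(d₂) = N(-0.17) = 0.4325

0.4325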